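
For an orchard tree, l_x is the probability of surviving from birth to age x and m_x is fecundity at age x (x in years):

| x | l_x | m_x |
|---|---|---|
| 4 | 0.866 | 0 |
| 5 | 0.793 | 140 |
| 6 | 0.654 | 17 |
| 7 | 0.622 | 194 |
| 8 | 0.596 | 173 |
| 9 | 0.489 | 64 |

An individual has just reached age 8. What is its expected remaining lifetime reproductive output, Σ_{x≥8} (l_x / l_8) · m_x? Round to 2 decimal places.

225.51

l_8 = 0.596. Conditional survival from age 8 to x is l_x / l_8.
  x=8: (0.596/0.596) × 173 = 173.0000
  x=9: (0.489/0.596) × 64 = 52.5101
Sum = 173.0000 + 52.5101 = 225.5101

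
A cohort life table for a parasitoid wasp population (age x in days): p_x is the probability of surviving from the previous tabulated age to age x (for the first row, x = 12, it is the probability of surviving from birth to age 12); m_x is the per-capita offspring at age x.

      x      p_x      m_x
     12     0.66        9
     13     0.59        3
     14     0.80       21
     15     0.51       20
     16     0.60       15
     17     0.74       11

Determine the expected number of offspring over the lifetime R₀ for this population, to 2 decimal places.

Survivorship from birth: l_x = p_12·p_13·…·p_x.
  l_12 = 0.66000
  l_13 = 0.38940
  l_14 = 0.31152
  l_15 = 0.15888
  l_16 = 0.09533
  l_17 = 0.07054
R₀ = Σ l_x m_x:
  age 12: 0.66000 × 9 = 5.9400
  age 13: 0.38940 × 3 = 1.1682
  age 14: 0.31152 × 21 = 6.5419
  age 15: 0.15888 × 20 = 3.1776
  age 16: 0.09533 × 15 = 1.4300
  age 17: 0.07054 × 11 = 0.7759
R₀ = 5.9400 + 1.1682 + 6.5419 + 3.1776 + 1.4300 + 0.7759 = 19.0336

19.03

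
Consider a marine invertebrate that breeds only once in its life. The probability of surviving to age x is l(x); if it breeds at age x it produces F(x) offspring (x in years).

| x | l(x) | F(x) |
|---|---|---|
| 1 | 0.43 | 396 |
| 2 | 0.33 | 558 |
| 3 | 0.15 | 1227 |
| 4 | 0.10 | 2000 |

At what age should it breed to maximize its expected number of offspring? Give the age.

4

Expected offspring if breeding at age x = l(x) × F(x):
  age 1: 0.43 × 396 = 170.280
  age 2: 0.33 × 558 = 184.140
  age 3: 0.15 × 1227 = 184.050
  age 4: 0.10 × 2000 = 200.000
Maximum at age 4 (200.000).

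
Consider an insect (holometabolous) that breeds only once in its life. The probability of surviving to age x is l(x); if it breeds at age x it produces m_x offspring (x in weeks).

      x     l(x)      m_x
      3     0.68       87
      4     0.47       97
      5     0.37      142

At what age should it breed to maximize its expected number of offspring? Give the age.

Expected offspring if breeding at age x = l(x) × m_x:
  age 3: 0.68 × 87 = 59.160
  age 4: 0.47 × 97 = 45.590
  age 5: 0.37 × 142 = 52.540
Maximum at age 3 (59.160).

3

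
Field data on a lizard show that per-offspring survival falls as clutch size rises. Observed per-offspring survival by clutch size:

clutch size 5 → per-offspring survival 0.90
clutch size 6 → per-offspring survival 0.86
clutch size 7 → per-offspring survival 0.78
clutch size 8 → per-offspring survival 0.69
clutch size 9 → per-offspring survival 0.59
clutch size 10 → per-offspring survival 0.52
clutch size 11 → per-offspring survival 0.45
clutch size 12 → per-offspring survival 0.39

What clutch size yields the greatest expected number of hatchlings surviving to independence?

8

Expected hatchlings surviving to independence = c × s(c):
  c=5: 5 × 0.90 = 4.500
  c=6: 6 × 0.86 = 5.160
  c=7: 7 × 0.78 = 5.460
  c=8: 8 × 0.69 = 5.520
  c=9: 9 × 0.59 = 5.310
  c=10: 10 × 0.52 = 5.200
  c=11: 11 × 0.45 = 4.950
  c=12: 12 × 0.39 = 4.680
Maximum at c = 8 (5.520 hatchlings surviving to independence).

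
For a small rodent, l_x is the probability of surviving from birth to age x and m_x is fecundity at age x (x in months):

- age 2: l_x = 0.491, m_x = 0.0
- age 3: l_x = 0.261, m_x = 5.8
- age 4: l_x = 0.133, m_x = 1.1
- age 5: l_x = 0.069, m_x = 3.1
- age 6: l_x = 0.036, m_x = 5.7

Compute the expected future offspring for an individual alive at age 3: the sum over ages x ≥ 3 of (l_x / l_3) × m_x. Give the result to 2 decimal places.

7.97

l_3 = 0.261. Conditional survival from age 3 to x is l_x / l_3.
  x=3: (0.261/0.261) × 5.8 = 5.8000
  x=4: (0.133/0.261) × 1.1 = 0.5605
  x=5: (0.069/0.261) × 3.1 = 0.8195
  x=6: (0.036/0.261) × 5.7 = 0.7862
Sum = 5.8000 + 0.5605 + 0.8195 + 0.7862 = 7.9663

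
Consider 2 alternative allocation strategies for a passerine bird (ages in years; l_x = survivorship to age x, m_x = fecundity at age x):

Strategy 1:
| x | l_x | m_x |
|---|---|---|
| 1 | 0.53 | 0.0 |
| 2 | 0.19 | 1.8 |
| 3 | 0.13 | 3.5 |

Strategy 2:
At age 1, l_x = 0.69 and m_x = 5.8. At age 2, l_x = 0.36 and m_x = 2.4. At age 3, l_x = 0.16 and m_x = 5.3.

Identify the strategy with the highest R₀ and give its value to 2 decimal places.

Strategy 1: R₀ = 0.53×0.0 + 0.19×1.8 + 0.13×3.5 = 0.7970
Strategy 2: R₀ = 0.69×5.8 + 0.36×2.4 + 0.16×5.3 = 5.7140
Highest R₀: strategy 2 with 5.7140.

5.71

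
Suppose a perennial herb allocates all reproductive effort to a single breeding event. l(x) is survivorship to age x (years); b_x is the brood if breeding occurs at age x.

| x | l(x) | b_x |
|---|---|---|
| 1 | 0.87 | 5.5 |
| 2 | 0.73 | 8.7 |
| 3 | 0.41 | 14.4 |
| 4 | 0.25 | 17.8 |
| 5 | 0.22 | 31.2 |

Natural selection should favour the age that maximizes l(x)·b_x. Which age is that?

Expected offspring if breeding at age x = l(x) × b_x:
  age 1: 0.87 × 5.5 = 4.785
  age 2: 0.73 × 8.7 = 6.351
  age 3: 0.41 × 14.4 = 5.904
  age 4: 0.25 × 17.8 = 4.450
  age 5: 0.22 × 31.2 = 6.864
Maximum at age 5 (6.864).

5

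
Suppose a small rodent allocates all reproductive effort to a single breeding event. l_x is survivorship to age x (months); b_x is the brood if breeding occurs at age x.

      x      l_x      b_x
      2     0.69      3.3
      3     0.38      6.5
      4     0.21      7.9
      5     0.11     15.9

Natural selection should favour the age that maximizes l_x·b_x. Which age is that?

Expected offspring if breeding at age x = l_x × b_x:
  age 2: 0.69 × 3.3 = 2.277
  age 3: 0.38 × 6.5 = 2.470
  age 4: 0.21 × 7.9 = 1.659
  age 5: 0.11 × 15.9 = 1.749
Maximum at age 3 (2.470).

3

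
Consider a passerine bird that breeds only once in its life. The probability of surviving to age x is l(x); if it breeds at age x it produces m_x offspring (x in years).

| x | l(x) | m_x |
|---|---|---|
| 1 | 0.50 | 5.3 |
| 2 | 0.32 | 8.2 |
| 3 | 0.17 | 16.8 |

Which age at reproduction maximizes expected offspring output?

Expected offspring if breeding at age x = l(x) × m_x:
  age 1: 0.50 × 5.3 = 2.650
  age 2: 0.32 × 8.2 = 2.624
  age 3: 0.17 × 16.8 = 2.856
Maximum at age 3 (2.856).

3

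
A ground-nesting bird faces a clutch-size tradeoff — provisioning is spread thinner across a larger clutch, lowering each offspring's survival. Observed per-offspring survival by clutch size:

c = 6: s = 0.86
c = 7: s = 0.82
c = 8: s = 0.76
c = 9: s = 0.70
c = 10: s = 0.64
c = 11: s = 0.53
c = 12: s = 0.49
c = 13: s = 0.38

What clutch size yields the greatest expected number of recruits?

Expected recruits = c × s(c):
  c=6: 6 × 0.86 = 5.160
  c=7: 7 × 0.82 = 5.740
  c=8: 8 × 0.76 = 6.080
  c=9: 9 × 0.70 = 6.300
  c=10: 10 × 0.64 = 6.400
  c=11: 11 × 0.53 = 5.830
  c=12: 12 × 0.49 = 5.880
  c=13: 13 × 0.38 = 4.940
Maximum at c = 10 (6.400 recruits).

10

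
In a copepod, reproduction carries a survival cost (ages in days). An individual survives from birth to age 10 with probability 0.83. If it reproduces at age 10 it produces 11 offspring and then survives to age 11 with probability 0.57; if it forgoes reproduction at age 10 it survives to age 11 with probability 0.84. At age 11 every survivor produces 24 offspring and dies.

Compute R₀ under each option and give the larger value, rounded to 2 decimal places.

breed at age 10: R₀ = 0.83 × (11 + 0.57 × 24) = 0.83 × 24.6800 = 20.4844
delay to age 11: R₀ = 0.83 × (0.84 × 24) = 0.83 × 20.1600 = 16.7328
Higher: breed at age 10 (20.4844).

20.48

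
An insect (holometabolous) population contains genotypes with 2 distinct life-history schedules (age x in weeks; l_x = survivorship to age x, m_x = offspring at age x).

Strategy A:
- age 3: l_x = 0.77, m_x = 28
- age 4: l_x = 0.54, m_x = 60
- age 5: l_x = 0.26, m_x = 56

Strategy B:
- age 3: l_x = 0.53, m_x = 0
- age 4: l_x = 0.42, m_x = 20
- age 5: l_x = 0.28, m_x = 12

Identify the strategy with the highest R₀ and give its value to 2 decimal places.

Strategy A: R₀ = 0.77×28 + 0.54×60 + 0.26×56 = 68.5200
Strategy B: R₀ = 0.53×0 + 0.42×20 + 0.28×12 = 11.7600
Highest R₀: strategy A with 68.5200.

68.52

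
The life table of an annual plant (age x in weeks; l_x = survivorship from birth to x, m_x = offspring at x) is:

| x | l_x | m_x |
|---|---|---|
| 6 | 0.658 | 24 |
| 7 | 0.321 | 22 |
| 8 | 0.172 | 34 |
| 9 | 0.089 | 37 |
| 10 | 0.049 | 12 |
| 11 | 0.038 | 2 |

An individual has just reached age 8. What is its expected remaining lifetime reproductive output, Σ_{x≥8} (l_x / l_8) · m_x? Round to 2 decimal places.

l_8 = 0.172. Conditional survival from age 8 to x is l_x / l_8.
  x=8: (0.172/0.172) × 34 = 34.0000
  x=9: (0.089/0.172) × 37 = 19.1453
  x=10: (0.049/0.172) × 12 = 3.4186
  x=11: (0.038/0.172) × 2 = 0.4419
Sum = 34.0000 + 19.1453 + 3.4186 + 0.4419 = 57.0058

57.01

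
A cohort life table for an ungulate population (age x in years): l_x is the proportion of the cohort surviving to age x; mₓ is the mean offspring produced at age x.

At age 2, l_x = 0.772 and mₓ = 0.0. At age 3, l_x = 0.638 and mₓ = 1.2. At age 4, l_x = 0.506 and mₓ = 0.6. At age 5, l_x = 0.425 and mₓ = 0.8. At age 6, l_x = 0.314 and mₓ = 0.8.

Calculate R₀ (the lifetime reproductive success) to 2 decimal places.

R₀ = Σ l_x mₓ:
  age 2: 0.772 × 0.0 = 0.0000
  age 3: 0.638 × 1.2 = 0.7656
  age 4: 0.506 × 0.6 = 0.3036
  age 5: 0.425 × 0.8 = 0.3400
  age 6: 0.314 × 0.8 = 0.2512
R₀ = 0.0000 + 0.7656 + 0.3036 + 0.3400 + 0.2512 = 1.6604

1.66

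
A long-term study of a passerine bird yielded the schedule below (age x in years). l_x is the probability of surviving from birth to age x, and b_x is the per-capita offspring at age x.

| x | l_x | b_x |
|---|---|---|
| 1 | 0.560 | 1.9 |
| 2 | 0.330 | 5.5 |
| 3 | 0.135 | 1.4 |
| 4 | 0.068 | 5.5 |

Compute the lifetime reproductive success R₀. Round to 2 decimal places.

R₀ = Σ l_x b_x:
  age 1: 0.560 × 1.9 = 1.0640
  age 2: 0.330 × 5.5 = 1.8150
  age 3: 0.135 × 1.4 = 0.1890
  age 4: 0.068 × 5.5 = 0.3740
R₀ = 1.0640 + 1.8150 + 0.1890 + 0.3740 = 3.4420

3.44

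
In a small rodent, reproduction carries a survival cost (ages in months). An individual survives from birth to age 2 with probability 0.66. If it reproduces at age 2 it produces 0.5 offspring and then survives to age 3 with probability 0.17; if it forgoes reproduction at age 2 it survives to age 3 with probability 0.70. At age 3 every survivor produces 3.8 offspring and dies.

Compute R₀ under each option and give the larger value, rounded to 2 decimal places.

1.76

breed at age 2: R₀ = 0.66 × (0.5 + 0.17 × 3.8) = 0.66 × 1.1460 = 0.7564
delay to age 3: R₀ = 0.66 × (0.70 × 3.8) = 0.66 × 2.6600 = 1.7556
Higher: delay to age 3 (1.7556).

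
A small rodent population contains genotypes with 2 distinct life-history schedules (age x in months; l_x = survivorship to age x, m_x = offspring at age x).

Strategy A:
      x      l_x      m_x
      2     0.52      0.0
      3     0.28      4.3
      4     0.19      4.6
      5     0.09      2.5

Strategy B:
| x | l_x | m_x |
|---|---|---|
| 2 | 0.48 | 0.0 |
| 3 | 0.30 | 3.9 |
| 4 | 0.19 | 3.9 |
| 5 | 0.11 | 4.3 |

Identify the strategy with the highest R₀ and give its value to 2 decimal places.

2.38

Strategy A: R₀ = 0.52×0.0 + 0.28×4.3 + 0.19×4.6 + 0.09×2.5 = 2.3030
Strategy B: R₀ = 0.48×0.0 + 0.30×3.9 + 0.19×3.9 + 0.11×4.3 = 2.3840
Highest R₀: strategy B with 2.3840.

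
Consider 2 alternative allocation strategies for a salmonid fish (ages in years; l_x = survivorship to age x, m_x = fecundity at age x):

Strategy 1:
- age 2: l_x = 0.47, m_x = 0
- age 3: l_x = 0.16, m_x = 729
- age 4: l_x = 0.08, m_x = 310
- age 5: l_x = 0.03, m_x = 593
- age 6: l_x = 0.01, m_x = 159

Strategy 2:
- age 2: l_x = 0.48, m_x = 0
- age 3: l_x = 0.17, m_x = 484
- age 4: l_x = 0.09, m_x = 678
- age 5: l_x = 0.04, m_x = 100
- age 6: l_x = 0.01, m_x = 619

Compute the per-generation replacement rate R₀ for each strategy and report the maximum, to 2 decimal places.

160.82

Strategy 1: R₀ = 0.47×0 + 0.16×729 + 0.08×310 + 0.03×593 + 0.01×159 = 160.8200
Strategy 2: R₀ = 0.48×0 + 0.17×484 + 0.09×678 + 0.04×100 + 0.01×619 = 153.4900
Highest R₀: strategy 1 with 160.8200.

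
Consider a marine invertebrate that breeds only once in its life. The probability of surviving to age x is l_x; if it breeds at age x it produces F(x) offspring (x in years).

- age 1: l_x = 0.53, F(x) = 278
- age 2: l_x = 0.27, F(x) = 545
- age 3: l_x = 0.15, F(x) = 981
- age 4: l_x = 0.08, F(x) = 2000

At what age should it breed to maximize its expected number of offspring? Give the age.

4

Expected offspring if breeding at age x = l_x × F(x):
  age 1: 0.53 × 278 = 147.340
  age 2: 0.27 × 545 = 147.150
  age 3: 0.15 × 981 = 147.150
  age 4: 0.08 × 2000 = 160.000
Maximum at age 4 (160.000).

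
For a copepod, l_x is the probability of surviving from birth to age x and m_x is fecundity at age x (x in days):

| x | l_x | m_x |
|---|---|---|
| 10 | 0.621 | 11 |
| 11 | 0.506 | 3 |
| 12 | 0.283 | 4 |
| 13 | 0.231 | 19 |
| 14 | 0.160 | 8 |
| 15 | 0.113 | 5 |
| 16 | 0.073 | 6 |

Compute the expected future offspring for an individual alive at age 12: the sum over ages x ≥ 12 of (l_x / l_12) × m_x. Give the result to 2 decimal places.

27.58

l_12 = 0.283. Conditional survival from age 12 to x is l_x / l_12.
  x=12: (0.283/0.283) × 4 = 4.0000
  x=13: (0.231/0.283) × 19 = 15.5088
  x=14: (0.160/0.283) × 8 = 4.5230
  x=15: (0.113/0.283) × 5 = 1.9965
  x=16: (0.073/0.283) × 6 = 1.5477
Sum = 4.0000 + 15.5088 + 4.5230 + 1.9965 + 1.5477 = 27.5760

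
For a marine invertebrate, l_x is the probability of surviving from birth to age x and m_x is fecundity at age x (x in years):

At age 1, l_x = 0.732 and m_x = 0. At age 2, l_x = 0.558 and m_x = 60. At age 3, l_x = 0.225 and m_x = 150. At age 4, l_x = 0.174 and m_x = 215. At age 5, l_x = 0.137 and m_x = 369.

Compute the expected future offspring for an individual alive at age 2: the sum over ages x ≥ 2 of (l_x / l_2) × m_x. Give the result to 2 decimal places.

278.12

l_2 = 0.558. Conditional survival from age 2 to x is l_x / l_2.
  x=2: (0.558/0.558) × 60 = 60.0000
  x=3: (0.225/0.558) × 150 = 60.4839
  x=4: (0.174/0.558) × 215 = 67.0430
  x=5: (0.137/0.558) × 369 = 90.5968
Sum = 60.0000 + 60.4839 + 67.0430 + 90.5968 = 278.1237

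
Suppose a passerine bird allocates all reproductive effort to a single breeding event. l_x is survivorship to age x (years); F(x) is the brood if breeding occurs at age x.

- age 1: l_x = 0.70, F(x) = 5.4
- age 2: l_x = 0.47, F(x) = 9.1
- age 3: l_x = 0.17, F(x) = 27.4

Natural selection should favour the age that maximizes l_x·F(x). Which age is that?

Expected offspring if breeding at age x = l_x × F(x):
  age 1: 0.70 × 5.4 = 3.780
  age 2: 0.47 × 9.1 = 4.277
  age 3: 0.17 × 27.4 = 4.658
Maximum at age 3 (4.658).

3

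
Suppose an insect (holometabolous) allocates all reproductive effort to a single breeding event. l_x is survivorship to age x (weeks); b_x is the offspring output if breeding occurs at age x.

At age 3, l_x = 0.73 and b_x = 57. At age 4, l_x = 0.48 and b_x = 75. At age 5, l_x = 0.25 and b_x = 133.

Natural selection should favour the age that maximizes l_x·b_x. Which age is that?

3

Expected offspring if breeding at age x = l_x × b_x:
  age 3: 0.73 × 57 = 41.610
  age 4: 0.48 × 75 = 36.000
  age 5: 0.25 × 133 = 33.250
Maximum at age 3 (41.610).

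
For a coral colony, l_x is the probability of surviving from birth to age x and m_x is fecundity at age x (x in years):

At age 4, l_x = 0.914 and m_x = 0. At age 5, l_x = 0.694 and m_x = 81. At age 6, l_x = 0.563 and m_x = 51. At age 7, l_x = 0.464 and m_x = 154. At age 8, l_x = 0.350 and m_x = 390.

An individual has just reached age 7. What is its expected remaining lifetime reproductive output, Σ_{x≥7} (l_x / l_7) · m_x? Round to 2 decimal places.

448.18

l_7 = 0.464. Conditional survival from age 7 to x is l_x / l_7.
  x=7: (0.464/0.464) × 154 = 154.0000
  x=8: (0.350/0.464) × 390 = 294.1810
Sum = 154.0000 + 294.1810 = 448.1810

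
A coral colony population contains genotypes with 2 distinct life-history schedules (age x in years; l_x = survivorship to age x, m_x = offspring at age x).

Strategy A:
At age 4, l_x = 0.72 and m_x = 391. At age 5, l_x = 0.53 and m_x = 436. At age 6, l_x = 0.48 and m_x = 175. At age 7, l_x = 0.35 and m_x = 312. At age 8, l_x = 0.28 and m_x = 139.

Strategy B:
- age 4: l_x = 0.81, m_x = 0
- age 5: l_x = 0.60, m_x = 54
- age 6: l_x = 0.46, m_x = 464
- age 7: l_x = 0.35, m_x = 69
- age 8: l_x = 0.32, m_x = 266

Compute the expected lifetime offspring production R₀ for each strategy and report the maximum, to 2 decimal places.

744.72

Strategy A: R₀ = 0.72×391 + 0.53×436 + 0.48×175 + 0.35×312 + 0.28×139 = 744.7200
Strategy B: R₀ = 0.81×0 + 0.60×54 + 0.46×464 + 0.35×69 + 0.32×266 = 355.1100
Highest R₀: strategy A with 744.7200.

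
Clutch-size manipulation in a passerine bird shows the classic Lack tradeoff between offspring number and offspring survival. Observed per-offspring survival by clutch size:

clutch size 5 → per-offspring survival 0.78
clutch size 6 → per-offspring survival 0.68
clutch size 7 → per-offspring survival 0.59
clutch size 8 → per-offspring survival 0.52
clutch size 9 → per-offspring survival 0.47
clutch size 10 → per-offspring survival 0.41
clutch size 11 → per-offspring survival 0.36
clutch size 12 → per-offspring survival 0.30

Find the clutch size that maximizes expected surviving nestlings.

9

Expected surviving nestlings = c × s(c):
  c=5: 5 × 0.78 = 3.900
  c=6: 6 × 0.68 = 4.080
  c=7: 7 × 0.59 = 4.130
  c=8: 8 × 0.52 = 4.160
  c=9: 9 × 0.47 = 4.230
  c=10: 10 × 0.41 = 4.100
  c=11: 11 × 0.36 = 3.960
  c=12: 12 × 0.30 = 3.600
Maximum at c = 9 (4.230 surviving nestlings).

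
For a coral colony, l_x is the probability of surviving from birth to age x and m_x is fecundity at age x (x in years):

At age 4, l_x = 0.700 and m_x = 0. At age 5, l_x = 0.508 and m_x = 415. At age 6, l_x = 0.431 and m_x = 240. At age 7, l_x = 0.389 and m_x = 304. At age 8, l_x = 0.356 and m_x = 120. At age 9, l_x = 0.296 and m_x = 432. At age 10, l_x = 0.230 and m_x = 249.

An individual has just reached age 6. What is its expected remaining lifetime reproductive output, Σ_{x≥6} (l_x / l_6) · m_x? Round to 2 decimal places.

l_6 = 0.431. Conditional survival from age 6 to x is l_x / l_6.
  x=6: (0.431/0.431) × 240 = 240.0000
  x=7: (0.389/0.431) × 304 = 274.3759
  x=8: (0.356/0.431) × 120 = 99.1183
  x=9: (0.296/0.431) × 432 = 296.6868
  x=10: (0.230/0.431) × 249 = 132.8770
Sum = 240.0000 + 274.3759 + 99.1183 + 296.6868 + 132.8770 = 1043.0580

1043.06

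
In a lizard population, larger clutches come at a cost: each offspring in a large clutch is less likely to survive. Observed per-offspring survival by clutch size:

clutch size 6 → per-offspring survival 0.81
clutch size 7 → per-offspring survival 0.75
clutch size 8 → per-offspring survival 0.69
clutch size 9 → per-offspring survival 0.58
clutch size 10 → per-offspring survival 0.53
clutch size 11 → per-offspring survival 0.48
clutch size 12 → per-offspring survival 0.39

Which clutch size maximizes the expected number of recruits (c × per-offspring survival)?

8

Expected recruits = c × s(c):
  c=6: 6 × 0.81 = 4.860
  c=7: 7 × 0.75 = 5.250
  c=8: 8 × 0.69 = 5.520
  c=9: 9 × 0.58 = 5.220
  c=10: 10 × 0.53 = 5.300
  c=11: 11 × 0.48 = 5.280
  c=12: 12 × 0.39 = 4.680
Maximum at c = 8 (5.520 recruits).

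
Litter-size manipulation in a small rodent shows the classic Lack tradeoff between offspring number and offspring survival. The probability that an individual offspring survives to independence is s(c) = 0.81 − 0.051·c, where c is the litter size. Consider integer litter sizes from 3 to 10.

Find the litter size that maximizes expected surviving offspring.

8

Expected surviving offspring = c × s(c):
  c=3: 3 × 0.657 = 1.971
  c=4: 4 × 0.606 = 2.424
  c=5: 5 × 0.555 = 2.775
  c=6: 6 × 0.504 = 3.024
  c=7: 7 × 0.453 = 3.171
  c=8: 8 × 0.402 = 3.216
  c=9: 9 × 0.351 = 3.159
  c=10: 10 × 0.300 = 3.000
Maximum at c = 8 (3.216 surviving offspring).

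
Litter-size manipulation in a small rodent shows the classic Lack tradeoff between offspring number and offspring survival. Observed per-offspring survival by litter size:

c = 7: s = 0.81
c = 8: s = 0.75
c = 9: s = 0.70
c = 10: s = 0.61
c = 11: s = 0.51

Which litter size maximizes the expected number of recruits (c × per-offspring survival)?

Expected recruits = c × s(c):
  c=7: 7 × 0.81 = 5.670
  c=8: 8 × 0.75 = 6.000
  c=9: 9 × 0.70 = 6.300
  c=10: 10 × 0.61 = 6.100
  c=11: 11 × 0.51 = 5.610
Maximum at c = 9 (6.300 recruits).

9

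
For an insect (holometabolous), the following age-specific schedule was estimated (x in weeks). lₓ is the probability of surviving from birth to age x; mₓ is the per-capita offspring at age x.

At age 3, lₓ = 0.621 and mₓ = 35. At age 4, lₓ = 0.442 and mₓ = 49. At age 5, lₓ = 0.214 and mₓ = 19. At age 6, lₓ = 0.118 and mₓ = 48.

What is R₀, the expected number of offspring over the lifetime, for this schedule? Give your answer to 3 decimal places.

R₀ = Σ lₓ mₓ:
  age 3: 0.621 × 35 = 21.7350
  age 4: 0.442 × 49 = 21.6580
  age 5: 0.214 × 19 = 4.0660
  age 6: 0.118 × 48 = 5.6640
R₀ = 21.7350 + 21.6580 + 4.0660 + 5.6640 = 53.1230

53.123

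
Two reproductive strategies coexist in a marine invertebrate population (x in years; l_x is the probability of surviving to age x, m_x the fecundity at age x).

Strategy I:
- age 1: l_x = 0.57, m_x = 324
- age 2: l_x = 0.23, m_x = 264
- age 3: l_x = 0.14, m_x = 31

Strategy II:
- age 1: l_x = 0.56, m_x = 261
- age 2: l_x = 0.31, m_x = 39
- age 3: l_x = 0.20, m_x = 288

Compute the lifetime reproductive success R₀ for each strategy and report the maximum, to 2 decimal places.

Strategy I: R₀ = 0.57×324 + 0.23×264 + 0.14×31 = 249.7400
Strategy II: R₀ = 0.56×261 + 0.31×39 + 0.20×288 = 215.8500
Highest R₀: strategy I with 249.7400.

249.74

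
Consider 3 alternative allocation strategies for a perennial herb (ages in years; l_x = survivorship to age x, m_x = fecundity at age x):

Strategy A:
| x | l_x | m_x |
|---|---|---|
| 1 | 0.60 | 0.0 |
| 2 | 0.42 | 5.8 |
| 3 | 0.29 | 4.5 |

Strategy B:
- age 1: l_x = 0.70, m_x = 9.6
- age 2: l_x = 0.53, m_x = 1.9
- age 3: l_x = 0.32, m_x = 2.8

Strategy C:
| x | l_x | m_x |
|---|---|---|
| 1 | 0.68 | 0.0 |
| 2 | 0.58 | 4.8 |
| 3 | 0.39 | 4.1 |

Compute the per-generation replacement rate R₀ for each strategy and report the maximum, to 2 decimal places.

8.62

Strategy A: R₀ = 0.60×0.0 + 0.42×5.8 + 0.29×4.5 = 3.7410
Strategy B: R₀ = 0.70×9.6 + 0.53×1.9 + 0.32×2.8 = 8.6230
Strategy C: R₀ = 0.68×0.0 + 0.58×4.8 + 0.39×4.1 = 4.3830
Highest R₀: strategy B with 8.6230.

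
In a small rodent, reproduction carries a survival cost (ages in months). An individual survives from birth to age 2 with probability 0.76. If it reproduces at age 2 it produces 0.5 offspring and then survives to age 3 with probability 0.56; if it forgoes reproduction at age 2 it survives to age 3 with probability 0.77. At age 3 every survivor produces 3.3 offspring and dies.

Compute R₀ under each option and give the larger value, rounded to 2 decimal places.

breed at age 2: R₀ = 0.76 × (0.5 + 0.56 × 3.3) = 0.76 × 2.3480 = 1.7845
delay to age 3: R₀ = 0.76 × (0.77 × 3.3) = 0.76 × 2.5410 = 1.9312
Higher: delay to age 3 (1.9312).

1.93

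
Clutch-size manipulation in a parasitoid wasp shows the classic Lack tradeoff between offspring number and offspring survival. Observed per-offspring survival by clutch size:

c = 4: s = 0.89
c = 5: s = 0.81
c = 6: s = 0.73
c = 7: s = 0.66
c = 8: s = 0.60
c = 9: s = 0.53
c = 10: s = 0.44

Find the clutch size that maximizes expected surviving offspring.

Expected surviving offspring = c × s(c):
  c=4: 4 × 0.89 = 3.560
  c=5: 5 × 0.81 = 4.050
  c=6: 6 × 0.73 = 4.380
  c=7: 7 × 0.66 = 4.620
  c=8: 8 × 0.60 = 4.800
  c=9: 9 × 0.53 = 4.770
  c=10: 10 × 0.44 = 4.400
Maximum at c = 8 (4.800 surviving offspring).

8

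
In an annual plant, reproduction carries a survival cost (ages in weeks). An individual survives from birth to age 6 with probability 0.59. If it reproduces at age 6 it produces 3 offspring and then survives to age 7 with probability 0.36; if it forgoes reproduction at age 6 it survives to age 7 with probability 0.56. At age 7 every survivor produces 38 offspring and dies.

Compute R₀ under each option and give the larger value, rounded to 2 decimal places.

12.56

breed at age 6: R₀ = 0.59 × (3 + 0.36 × 38) = 0.59 × 16.6800 = 9.8412
delay to age 7: R₀ = 0.59 × (0.56 × 38) = 0.59 × 21.2800 = 12.5552
Higher: delay to age 7 (12.5552).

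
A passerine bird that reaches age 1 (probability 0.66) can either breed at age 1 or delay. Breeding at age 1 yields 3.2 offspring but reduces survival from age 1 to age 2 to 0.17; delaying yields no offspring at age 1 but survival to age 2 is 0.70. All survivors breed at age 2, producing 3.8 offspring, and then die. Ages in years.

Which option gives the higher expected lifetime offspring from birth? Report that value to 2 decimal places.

2.54

breed at age 1: R₀ = 0.66 × (3.2 + 0.17 × 3.8) = 0.66 × 3.8460 = 2.5384
delay to age 2: R₀ = 0.66 × (0.70 × 3.8) = 0.66 × 2.6600 = 1.7556
Higher: breed at age 1 (2.5384).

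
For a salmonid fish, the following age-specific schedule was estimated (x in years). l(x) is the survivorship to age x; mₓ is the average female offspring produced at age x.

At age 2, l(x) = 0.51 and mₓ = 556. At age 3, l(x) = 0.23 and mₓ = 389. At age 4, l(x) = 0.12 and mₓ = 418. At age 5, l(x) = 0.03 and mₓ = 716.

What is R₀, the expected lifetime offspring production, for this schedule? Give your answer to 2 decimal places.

444.67

R₀ = Σ l(x) mₓ:
  age 2: 0.51 × 556 = 283.5600
  age 3: 0.23 × 389 = 89.4700
  age 4: 0.12 × 418 = 50.1600
  age 5: 0.03 × 716 = 21.4800
R₀ = 283.5600 + 89.4700 + 50.1600 + 21.4800 = 444.6700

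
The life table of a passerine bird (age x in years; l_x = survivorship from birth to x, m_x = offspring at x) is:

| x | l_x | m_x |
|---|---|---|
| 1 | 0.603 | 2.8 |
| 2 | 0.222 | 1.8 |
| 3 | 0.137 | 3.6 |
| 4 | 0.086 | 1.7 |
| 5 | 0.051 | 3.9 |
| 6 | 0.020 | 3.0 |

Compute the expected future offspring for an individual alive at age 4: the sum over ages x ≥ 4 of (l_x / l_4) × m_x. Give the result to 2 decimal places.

4.71

l_4 = 0.086. Conditional survival from age 4 to x is l_x / l_4.
  x=4: (0.086/0.086) × 1.7 = 1.7000
  x=5: (0.051/0.086) × 3.9 = 2.3128
  x=6: (0.020/0.086) × 3.0 = 0.6977
Sum = 1.7000 + 2.3128 + 0.6977 = 4.7105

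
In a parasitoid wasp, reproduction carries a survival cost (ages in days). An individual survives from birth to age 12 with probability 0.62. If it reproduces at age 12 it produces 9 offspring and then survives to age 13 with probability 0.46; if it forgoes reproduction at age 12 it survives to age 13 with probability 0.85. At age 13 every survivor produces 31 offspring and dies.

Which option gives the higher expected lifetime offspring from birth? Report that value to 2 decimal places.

16.34

breed at age 12: R₀ = 0.62 × (9 + 0.46 × 31) = 0.62 × 23.2600 = 14.4212
delay to age 13: R₀ = 0.62 × (0.85 × 31) = 0.62 × 26.3500 = 16.3370
Higher: delay to age 13 (16.3370).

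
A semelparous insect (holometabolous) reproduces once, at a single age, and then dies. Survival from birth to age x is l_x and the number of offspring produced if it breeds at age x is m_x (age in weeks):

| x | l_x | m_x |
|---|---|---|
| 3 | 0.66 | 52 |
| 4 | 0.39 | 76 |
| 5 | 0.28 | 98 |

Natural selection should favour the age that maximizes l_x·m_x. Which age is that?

3

Expected offspring if breeding at age x = l_x × m_x:
  age 3: 0.66 × 52 = 34.320
  age 4: 0.39 × 76 = 29.640
  age 5: 0.28 × 98 = 27.440
Maximum at age 3 (34.320).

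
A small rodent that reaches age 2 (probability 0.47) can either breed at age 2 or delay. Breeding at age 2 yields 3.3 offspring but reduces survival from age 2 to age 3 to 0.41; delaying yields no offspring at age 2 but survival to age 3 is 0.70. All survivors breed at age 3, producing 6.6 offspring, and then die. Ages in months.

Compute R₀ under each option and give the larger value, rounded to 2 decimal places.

2.82

breed at age 2: R₀ = 0.47 × (3.3 + 0.41 × 6.6) = 0.47 × 6.0060 = 2.8228
delay to age 3: R₀ = 0.47 × (0.70 × 6.6) = 0.47 × 4.6200 = 2.1714
Higher: breed at age 2 (2.8228).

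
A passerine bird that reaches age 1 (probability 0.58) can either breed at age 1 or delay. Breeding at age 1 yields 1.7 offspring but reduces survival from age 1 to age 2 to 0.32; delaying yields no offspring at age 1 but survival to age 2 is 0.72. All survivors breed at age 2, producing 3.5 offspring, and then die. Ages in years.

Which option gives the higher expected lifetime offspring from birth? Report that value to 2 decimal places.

breed at age 1: R₀ = 0.58 × (1.7 + 0.32 × 3.5) = 0.58 × 2.8200 = 1.6356
delay to age 2: R₀ = 0.58 × (0.72 × 3.5) = 0.58 × 2.5200 = 1.4616
Higher: breed at age 1 (1.6356).

1.64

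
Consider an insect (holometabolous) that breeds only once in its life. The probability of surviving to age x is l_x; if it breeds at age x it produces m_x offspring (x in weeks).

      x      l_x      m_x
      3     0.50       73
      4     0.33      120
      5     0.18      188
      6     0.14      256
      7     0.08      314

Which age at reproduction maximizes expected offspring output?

4

Expected offspring if breeding at age x = l_x × m_x:
  age 3: 0.50 × 73 = 36.500
  age 4: 0.33 × 120 = 39.600
  age 5: 0.18 × 188 = 33.840
  age 6: 0.14 × 256 = 35.840
  age 7: 0.08 × 314 = 25.120
Maximum at age 4 (39.600).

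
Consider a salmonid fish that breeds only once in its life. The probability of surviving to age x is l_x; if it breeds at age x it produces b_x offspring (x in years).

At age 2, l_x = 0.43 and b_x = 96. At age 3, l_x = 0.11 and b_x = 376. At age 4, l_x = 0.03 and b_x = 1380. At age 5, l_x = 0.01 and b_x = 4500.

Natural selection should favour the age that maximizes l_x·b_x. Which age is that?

5

Expected offspring if breeding at age x = l_x × b_x:
  age 2: 0.43 × 96 = 41.280
  age 3: 0.11 × 376 = 41.360
  age 4: 0.03 × 1380 = 41.400
  age 5: 0.01 × 4500 = 45.000
Maximum at age 5 (45.000).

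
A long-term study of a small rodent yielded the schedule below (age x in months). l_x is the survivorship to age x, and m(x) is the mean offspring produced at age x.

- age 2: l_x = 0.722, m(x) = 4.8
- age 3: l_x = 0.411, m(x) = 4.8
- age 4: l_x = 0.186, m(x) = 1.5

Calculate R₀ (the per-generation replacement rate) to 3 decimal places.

R₀ = Σ l_x m(x):
  age 2: 0.722 × 4.8 = 3.4656
  age 3: 0.411 × 4.8 = 1.9728
  age 4: 0.186 × 1.5 = 0.2790
R₀ = 3.4656 + 1.9728 + 0.2790 = 5.7174

5.717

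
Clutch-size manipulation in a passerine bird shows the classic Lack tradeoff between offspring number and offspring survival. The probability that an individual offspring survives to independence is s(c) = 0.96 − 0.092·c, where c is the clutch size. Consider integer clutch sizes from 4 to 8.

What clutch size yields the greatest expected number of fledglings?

5

Expected fledglings = c × s(c):
  c=4: 4 × 0.592 = 2.368
  c=5: 5 × 0.500 = 2.500
  c=6: 6 × 0.408 = 2.448
  c=7: 7 × 0.316 = 2.212
  c=8: 8 × 0.224 = 1.792
Maximum at c = 5 (2.500 fledglings).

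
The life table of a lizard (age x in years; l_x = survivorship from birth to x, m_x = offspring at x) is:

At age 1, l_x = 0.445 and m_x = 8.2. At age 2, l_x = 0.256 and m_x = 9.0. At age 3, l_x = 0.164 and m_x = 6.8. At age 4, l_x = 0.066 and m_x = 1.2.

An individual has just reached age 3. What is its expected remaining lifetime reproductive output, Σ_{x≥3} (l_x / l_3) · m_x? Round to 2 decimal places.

l_3 = 0.164. Conditional survival from age 3 to x is l_x / l_3.
  x=3: (0.164/0.164) × 6.8 = 6.8000
  x=4: (0.066/0.164) × 1.2 = 0.4829
Sum = 6.8000 + 0.4829 = 7.2829

7.28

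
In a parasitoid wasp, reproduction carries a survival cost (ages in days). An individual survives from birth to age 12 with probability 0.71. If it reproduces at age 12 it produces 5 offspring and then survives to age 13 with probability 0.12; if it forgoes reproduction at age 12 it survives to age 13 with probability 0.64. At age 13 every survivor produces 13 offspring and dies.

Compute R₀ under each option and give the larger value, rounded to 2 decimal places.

5.91

breed at age 12: R₀ = 0.71 × (5 + 0.12 × 13) = 0.71 × 6.5600 = 4.6576
delay to age 13: R₀ = 0.71 × (0.64 × 13) = 0.71 × 8.3200 = 5.9072
Higher: delay to age 13 (5.9072).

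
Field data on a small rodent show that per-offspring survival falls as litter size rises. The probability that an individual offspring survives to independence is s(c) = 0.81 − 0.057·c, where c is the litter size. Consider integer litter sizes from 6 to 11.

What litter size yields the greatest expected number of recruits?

Expected recruits = c × s(c):
  c=6: 6 × 0.468 = 2.808
  c=7: 7 × 0.411 = 2.877
  c=8: 8 × 0.354 = 2.832
  c=9: 9 × 0.297 = 2.673
  c=10: 10 × 0.240 = 2.400
  c=11: 11 × 0.183 = 2.013
Maximum at c = 7 (2.877 recruits).

7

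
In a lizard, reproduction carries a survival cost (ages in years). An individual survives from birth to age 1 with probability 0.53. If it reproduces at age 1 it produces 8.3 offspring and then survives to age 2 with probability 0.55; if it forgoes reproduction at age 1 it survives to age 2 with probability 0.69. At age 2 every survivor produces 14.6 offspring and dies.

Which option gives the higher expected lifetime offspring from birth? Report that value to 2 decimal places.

8.65

breed at age 1: R₀ = 0.53 × (8.3 + 0.55 × 14.6) = 0.53 × 16.3300 = 8.6549
delay to age 2: R₀ = 0.53 × (0.69 × 14.6) = 0.53 × 10.0740 = 5.3392
Higher: breed at age 1 (8.6549).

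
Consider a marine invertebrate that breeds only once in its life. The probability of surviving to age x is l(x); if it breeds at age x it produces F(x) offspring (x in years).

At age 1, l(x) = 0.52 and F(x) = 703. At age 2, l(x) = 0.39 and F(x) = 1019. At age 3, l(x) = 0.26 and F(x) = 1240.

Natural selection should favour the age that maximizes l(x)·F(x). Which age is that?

Expected offspring if breeding at age x = l(x) × F(x):
  age 1: 0.52 × 703 = 365.560
  age 2: 0.39 × 1019 = 397.410
  age 3: 0.26 × 1240 = 322.400
Maximum at age 2 (397.410).

2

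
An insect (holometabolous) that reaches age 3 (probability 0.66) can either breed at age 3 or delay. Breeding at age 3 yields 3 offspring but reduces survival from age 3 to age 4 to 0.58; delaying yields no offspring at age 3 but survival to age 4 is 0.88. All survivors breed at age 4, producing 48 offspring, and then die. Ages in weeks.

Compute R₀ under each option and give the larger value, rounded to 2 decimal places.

breed at age 3: R₀ = 0.66 × (3 + 0.58 × 48) = 0.66 × 30.8400 = 20.3544
delay to age 4: R₀ = 0.66 × (0.88 × 48) = 0.66 × 42.2400 = 27.8784
Higher: delay to age 4 (27.8784).

27.88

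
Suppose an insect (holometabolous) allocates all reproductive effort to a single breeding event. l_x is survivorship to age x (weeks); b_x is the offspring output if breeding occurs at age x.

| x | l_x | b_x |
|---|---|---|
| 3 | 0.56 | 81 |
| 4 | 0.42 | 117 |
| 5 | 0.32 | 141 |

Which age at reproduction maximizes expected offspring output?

Expected offspring if breeding at age x = l_x × b_x:
  age 3: 0.56 × 81 = 45.360
  age 4: 0.42 × 117 = 49.140
  age 5: 0.32 × 141 = 45.120
Maximum at age 4 (49.140).

4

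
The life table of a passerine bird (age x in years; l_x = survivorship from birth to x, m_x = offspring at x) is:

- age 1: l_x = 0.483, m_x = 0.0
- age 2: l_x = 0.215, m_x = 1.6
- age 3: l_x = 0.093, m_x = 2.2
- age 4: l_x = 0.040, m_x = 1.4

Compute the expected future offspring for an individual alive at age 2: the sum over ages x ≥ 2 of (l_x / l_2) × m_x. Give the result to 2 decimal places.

l_2 = 0.215. Conditional survival from age 2 to x is l_x / l_2.
  x=2: (0.215/0.215) × 1.6 = 1.6000
  x=3: (0.093/0.215) × 2.2 = 0.9516
  x=4: (0.040/0.215) × 1.4 = 0.2605
Sum = 1.6000 + 0.9516 + 0.2605 = 2.8121

2.81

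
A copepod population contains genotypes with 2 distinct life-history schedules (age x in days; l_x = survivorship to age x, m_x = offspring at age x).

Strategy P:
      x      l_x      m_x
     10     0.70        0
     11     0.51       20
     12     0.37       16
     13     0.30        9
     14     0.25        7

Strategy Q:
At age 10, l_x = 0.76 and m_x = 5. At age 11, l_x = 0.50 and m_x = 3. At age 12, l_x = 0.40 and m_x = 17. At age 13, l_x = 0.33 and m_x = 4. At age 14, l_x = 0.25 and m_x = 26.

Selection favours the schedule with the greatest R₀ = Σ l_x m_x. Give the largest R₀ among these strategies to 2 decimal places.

20.57

Strategy P: R₀ = 0.70×0 + 0.51×20 + 0.37×16 + 0.30×9 + 0.25×7 = 20.5700
Strategy Q: R₀ = 0.76×5 + 0.50×3 + 0.40×17 + 0.33×4 + 0.25×26 = 19.9200
Highest R₀: strategy P with 20.5700.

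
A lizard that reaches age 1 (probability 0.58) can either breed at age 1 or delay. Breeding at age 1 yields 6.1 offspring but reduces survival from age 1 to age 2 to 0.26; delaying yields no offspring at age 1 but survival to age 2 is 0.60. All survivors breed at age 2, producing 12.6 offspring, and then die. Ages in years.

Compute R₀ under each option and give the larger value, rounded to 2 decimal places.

breed at age 1: R₀ = 0.58 × (6.1 + 0.26 × 12.6) = 0.58 × 9.3760 = 5.4381
delay to age 2: R₀ = 0.58 × (0.60 × 12.6) = 0.58 × 7.5600 = 4.3848
Higher: breed at age 1 (5.4381).

5.44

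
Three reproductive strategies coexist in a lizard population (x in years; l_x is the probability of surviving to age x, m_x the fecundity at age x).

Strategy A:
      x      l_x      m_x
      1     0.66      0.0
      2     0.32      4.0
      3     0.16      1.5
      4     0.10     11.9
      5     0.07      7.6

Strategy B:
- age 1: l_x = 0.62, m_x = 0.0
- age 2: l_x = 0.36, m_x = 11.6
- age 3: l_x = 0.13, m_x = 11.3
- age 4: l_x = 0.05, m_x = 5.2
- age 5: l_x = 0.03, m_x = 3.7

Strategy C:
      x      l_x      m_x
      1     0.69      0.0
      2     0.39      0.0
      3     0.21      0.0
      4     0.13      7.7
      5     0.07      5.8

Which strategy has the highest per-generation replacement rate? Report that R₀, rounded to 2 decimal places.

Strategy A: R₀ = 0.66×0.0 + 0.32×4.0 + 0.16×1.5 + 0.10×11.9 + 0.07×7.6 = 3.2420
Strategy B: R₀ = 0.62×0.0 + 0.36×11.6 + 0.13×11.3 + 0.05×5.2 + 0.03×3.7 = 6.0160
Strategy C: R₀ = 0.69×0.0 + 0.39×0.0 + 0.21×0.0 + 0.13×7.7 + 0.07×5.8 = 1.4070
Highest R₀: strategy B with 6.0160.

6.02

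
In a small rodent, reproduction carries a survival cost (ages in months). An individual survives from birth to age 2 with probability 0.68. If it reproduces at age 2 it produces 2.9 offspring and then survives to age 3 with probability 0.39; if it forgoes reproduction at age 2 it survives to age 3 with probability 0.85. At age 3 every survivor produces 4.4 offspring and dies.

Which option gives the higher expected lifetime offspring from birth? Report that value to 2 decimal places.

3.14

breed at age 2: R₀ = 0.68 × (2.9 + 0.39 × 4.4) = 0.68 × 4.6160 = 3.1389
delay to age 3: R₀ = 0.68 × (0.85 × 4.4) = 0.68 × 3.7400 = 2.5432
Higher: breed at age 2 (3.1389).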